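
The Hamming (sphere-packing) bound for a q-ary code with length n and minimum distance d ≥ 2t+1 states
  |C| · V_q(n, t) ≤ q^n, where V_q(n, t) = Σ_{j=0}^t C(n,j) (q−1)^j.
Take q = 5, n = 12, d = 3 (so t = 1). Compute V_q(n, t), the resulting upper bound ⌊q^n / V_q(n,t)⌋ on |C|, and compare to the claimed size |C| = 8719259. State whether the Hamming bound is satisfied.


V_q(n, t) = 49, q^n = 244140625, Hamming bound = 4982461, |C| = 8719259 > bound (violated).

Step 1: Compute V_q(n, t) = Σ_{j=0}^1 C(n, j) (q−1)^j.
  j = 0: C(12,0)·(4)^0 = 1·1 = 1.
  j = 1: C(12,1)·(4)^1 = 12·4 = 48.
  V_q(n, t) = 1 + 48 = 49.
Step 2: q^n = 5^12 = 244140625.
Step 3: Hamming bound ⌊q^n / V_q(n,t)⌋ = ⌊244140625/49⌋ = 4982461.
Step 4: Compare |C| = 8719259 to 4982461: violated.
The claimed |C| lies above the Hamming bound, so no 5-ary code of length 12 with d ≥ 3 can have 8719259 codewords.


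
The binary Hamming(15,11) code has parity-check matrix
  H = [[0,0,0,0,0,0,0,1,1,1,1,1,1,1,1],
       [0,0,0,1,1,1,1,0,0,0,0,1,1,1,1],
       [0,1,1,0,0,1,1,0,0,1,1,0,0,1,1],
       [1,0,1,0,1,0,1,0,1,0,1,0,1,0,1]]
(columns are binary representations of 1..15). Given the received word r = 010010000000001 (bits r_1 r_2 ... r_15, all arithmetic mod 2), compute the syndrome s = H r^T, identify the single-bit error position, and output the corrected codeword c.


s = (1, 0, 0, 0)^T, error position = 8, corrected codeword c = 010010010000001

Compute s = H r^T mod 2 one row at a time:
  s_1 = 0 + 0 + 0 + 0 + 0 + 0 + 0 + 1 = 1 ≡ 1 (mod 2).
  s_2 = 0 + 1 + 0 + 0 + 0 + 0 + 0 + 1 = 2 ≡ 0 (mod 2).
  s_3 = 1 + 0 + 0 + 0 + 0 + 0 + 0 + 1 = 2 ≡ 0 (mod 2).
  s_4 = 0 + 0 + 1 + 0 + 0 + 0 + 0 + 1 = 2 ≡ 0 (mod 2).
s = (1, 0, 0, 0)^T — this equals column 8 of H (binary 1000), so error is at position 8.
Correct: flip bit 8 of r = 010010000000001 to get c = 010010010000001.


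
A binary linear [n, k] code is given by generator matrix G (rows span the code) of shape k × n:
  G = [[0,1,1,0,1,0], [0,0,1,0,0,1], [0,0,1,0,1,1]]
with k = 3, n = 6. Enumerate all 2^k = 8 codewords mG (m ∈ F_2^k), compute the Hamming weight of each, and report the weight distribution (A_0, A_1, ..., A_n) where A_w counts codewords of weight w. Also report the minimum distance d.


Weight distribution: A_0 = 1, A_1 = 1, A_2 = 3, A_3 = 3. Minimum distance d = 1.

Enumerate all 2^3 = 8 messages m ∈ F_2^3.
For each, compute codeword c = mG in F_2^6, then tally its weight.
  m = 000 → c = 000000, weight = 0.
  m = 100 → c = 011010, weight = 3.
  m = 010 → c = 001001, weight = 2.
  m = 110 → c = 010011, weight = 3.
  m = 001 → c = 001011, weight = 3.
  m = 101 → c = 010001, weight = 2.
  m = 011 → c = 000010, weight = 1.
  m = 111 → c = 011000, weight = 2.
Tally weights:
  weight 0: 1 codewords.
  weight 1: 1 codewords.
  weight 2: 3 codewords.
  weight 3: 3 codewords.
Minimum distance d = smallest w > 0 with A_w > 0 = 1.
Sanity: Σ A_w = 8 = 2^3 = 8 ✓.


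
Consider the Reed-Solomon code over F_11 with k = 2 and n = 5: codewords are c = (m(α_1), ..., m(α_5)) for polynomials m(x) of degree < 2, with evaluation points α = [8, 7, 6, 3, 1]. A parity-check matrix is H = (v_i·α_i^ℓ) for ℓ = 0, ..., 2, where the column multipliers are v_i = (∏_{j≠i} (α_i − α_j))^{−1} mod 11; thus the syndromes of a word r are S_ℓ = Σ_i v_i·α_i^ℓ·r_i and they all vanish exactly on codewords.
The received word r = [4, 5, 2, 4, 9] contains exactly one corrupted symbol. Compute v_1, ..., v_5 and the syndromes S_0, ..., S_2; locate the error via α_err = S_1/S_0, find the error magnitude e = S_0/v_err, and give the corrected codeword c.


S = (10, 3, 2), error at position 1, error magnitude e = 7, c = [8, 5, 2, 4, 9].

Step 1: column multipliers v_i = (∏_{j≠i}(α_i − α_j))^{−1} mod 11.
  i = 1 (α = 8): (8−7)(8−6)(8−3)(8−1) = 1·2·5·7 = 70 ≡ 4, so v_1 = 4^{−1} = 3 (mod 11).
  i = 2 (α = 7): (7−8)(7−6)(7−3)(7−1) = (−1)·1·4·6 = −24 ≡ 9, so v_2 = 9^{−1} = 5 (mod 11).
  i = 3 (α = 6): (6−8)(6−7)(6−3)(6−1) = (−2)·(−1)·3·5 = 30 ≡ 8, so v_3 = 8^{−1} = 7 (mod 11).
  i = 4 (α = 3): (3−8)(3−7)(3−6)(3−1) = (−5)·(−4)·(−3)·2 = −120 ≡ 1, so v_4 = 1^{−1} = 1 (mod 11).
  i = 5 (α = 1): (1−8)(1−7)(1−6)(1−3) = (−7)·(−6)·(−5)·(−2) = 420 ≡ 2, so v_5 = 2^{−1} = 6 (mod 11).
  v = [3, 5, 7, 1, 6].
Step 2: syndromes of r = [4, 5, 2, 4, 9] (all sums mod 11).
  S_0 = Σ v_i r_i = 3·4 + 5·5 + 7·2 + 1·4 + 6·9 = 109 ≡ 10.
  S_1 = Σ v_i α_i r_i = 3·8·4 + 5·7·5 + 7·6·2 + 1·3·4 + 6·1·9 = 421 ≡ 3.
  α_i^2 mod 11 = [9, 5, 3, 9, 1].
  S_2 = Σ v_i α_i^2 r_i = 3·9·4 + 5·5·5 + 7·3·2 + 1·9·4 + 6·1·9 = 365 ≡ 2.
  S = (10, 3, 2) ≠ 0, so r is not a codeword (an error is present).
Step 3: locate the error. For a single error e at position i, S_ℓ = v_i·e·α_i^ℓ, so α_err = S_1/S_0.
  S_0^{−1} = 10^{−1} = 10 (mod 11), so α_err = 3·10 = 30 ≡ 8 = α_1. Error position i = 1.
  Consistency check: S_2/S_1 = 2·4 = 8 ≡ 8 = α_err ✓ (single-error assumption holds).
Step 4: error magnitude e = S_0/v_1 = S_0·∏_{j≠1}(α_1 − α_j) = 10·4 = 40 ≡ 7 (mod 11).
Step 5: correct position 1: c_1 = r_1 − e = 4 − 7 ≡ 8 (mod 11). Hence c = [8, 5, 2, 4, 9].
  Check: interpolating c through the α_i gives m(x) = 6 + 3·x (degree < 2) with m(α_i) = c_i for every i, so c is indeed a codeword.


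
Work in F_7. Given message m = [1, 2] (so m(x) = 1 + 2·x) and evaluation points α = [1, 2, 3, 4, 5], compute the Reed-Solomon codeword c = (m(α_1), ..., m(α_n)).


c = [3, 5, 0, 2, 4]

Message polynomial: m(x) = 1 + 2·x (mod 7).
For each evaluation point α_i, compute m(α_i) mod 7:
  α_1 = 1: Horner steps 2 → 3, so m(1) = 3.
  α_2 = 2: Horner steps 2 → 5, so m(2) = 5.
  α_3 = 3: Horner steps 2 → 0, so m(3) = 0.
  α_4 = 4: Horner steps 2 → 2, so m(4) = 2.
  α_5 = 5: Horner steps 2 → 4, so m(5) = 4.
Codeword c = [3, 5, 0, 2, 4] ∈ F_7^5.


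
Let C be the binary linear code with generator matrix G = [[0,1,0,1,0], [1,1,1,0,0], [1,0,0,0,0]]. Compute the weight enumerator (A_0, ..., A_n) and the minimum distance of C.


Weight distribution: A_0 = 1, A_1 = 1, A_2 = 3, A_3 = 3. Minimum distance d = 1.

Enumerate all 2^3 = 8 messages m ∈ F_2^3.
For each, compute codeword c = mG in F_2^5, then tally its weight.
  m = 000 → c = 00000, weight = 0.
  m = 100 → c = 01010, weight = 2.
  m = 010 → c = 11100, weight = 3.
  m = 110 → c = 10110, weight = 3.
  m = 001 → c = 10000, weight = 1.
  m = 101 → c = 11010, weight = 3.
  m = 011 → c = 01100, weight = 2.
  m = 111 → c = 00110, weight = 2.
Tally weights:
  weight 0: 1 codewords.
  weight 1: 1 codewords.
  weight 2: 3 codewords.
  weight 3: 3 codewords.
Minimum distance d = smallest w > 0 with A_w > 0 = 1.
Sanity: Σ A_w = 8 = 2^3 = 8 ✓.


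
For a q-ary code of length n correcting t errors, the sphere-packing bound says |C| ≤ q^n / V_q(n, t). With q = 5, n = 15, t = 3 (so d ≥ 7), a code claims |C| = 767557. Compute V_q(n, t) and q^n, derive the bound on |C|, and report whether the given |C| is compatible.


V_q(n, t) = 30861, q^n = 30517578125, Hamming bound = 988871, |C| = 767557 ≤ bound (satisfied).

Step 1: Compute V_q(n, t) = Σ_{j=0}^3 C(n, j) (q−1)^j.
  j = 0: C(15,0)·(4)^0 = 1·1 = 1.
  j = 1: C(15,1)·(4)^1 = 15·4 = 60.
  j = 2: C(15,2)·(4)^2 = 105·16 = 1680.
  j = 3: C(15,3)·(4)^3 = 455·64 = 29120.
  V_q(n, t) = 1 + 60 + 1680 + 29120 = 30861.
Step 2: q^n = 5^15 = 30517578125.
Step 3: Hamming bound ⌊q^n / V_q(n,t)⌋ = ⌊30517578125/30861⌋ = 988871.
Step 4: Compare |C| = 767557 to 988871: satisfied.
The claimed |C| lies below the Hamming bound.


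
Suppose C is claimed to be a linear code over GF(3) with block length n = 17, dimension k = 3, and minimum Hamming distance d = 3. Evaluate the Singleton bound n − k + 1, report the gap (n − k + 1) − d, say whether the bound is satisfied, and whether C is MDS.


Singleton RHS = n − k + 1 = 15, slack = 12, bound satisfied, not MDS.

Singleton bound: d ≤ n − k + 1.
Here n = 17, k = 3, so n − k + 1 = 15.
Given d = 3, check d ≤ 15: YES.
Slack = (n − k + 1) − d = 12.
The code is NOT MDS (slack = 12 > 0).
Description: the claimed parameters are [17, 3, 3]_3; such a code would be non-MDS.


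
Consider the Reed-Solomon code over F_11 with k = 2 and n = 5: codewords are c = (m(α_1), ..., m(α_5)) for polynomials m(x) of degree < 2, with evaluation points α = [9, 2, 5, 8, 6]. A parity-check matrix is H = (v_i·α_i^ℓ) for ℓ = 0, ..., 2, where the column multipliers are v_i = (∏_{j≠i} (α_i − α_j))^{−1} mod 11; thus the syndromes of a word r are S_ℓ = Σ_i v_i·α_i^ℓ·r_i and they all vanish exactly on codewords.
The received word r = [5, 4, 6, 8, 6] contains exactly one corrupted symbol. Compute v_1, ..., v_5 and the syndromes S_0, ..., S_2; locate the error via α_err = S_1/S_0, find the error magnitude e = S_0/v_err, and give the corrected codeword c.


S = (7, 9, 10), error at position 5, error magnitude e = 3, c = [5, 4, 6, 8, 3].

Step 1: column multipliers v_i = (∏_{j≠i}(α_i − α_j))^{−1} mod 11.
  i = 1 (α = 9): (9−2)(9−5)(9−8)(9−6) = 7·4·1·3 = 84 ≡ 7, so v_1 = 7^{−1} = 8 (mod 11).
  i = 2 (α = 2): (2−9)(2−5)(2−8)(2−6) = (−7)·(−3)·(−6)·(−4) = 504 ≡ 9, so v_2 = 9^{−1} = 5 (mod 11).
  i = 3 (α = 5): (5−9)(5−2)(5−8)(5−6) = (−4)·3·(−3)·(−1) = −36 ≡ 8, so v_3 = 8^{−1} = 7 (mod 11).
  i = 4 (α = 8): (8−9)(8−2)(8−5)(8−6) = (−1)·6·3·2 = −36 ≡ 8, so v_4 = 8^{−1} = 7 (mod 11).
  i = 5 (α = 6): (6−9)(6−2)(6−5)(6−8) = (−3)·4·1·(−2) = 24 ≡ 2, so v_5 = 2^{−1} = 6 (mod 11).
  v = [8, 5, 7, 7, 6].
Step 2: syndromes of r = [5, 4, 6, 8, 6] (all sums mod 11).
  S_0 = Σ v_i r_i = 8·5 + 5·4 + 7·6 + 7·8 + 6·6 = 194 ≡ 7.
  S_1 = Σ v_i α_i r_i = 8·9·5 + 5·2·4 + 7·5·6 + 7·8·8 + 6·6·6 = 1274 ≡ 9.
  α_i^2 mod 11 = [4, 4, 3, 9, 3].
  S_2 = Σ v_i α_i^2 r_i = 8·4·5 + 5·4·4 + 7·3·6 + 7·9·8 + 6·3·6 = 978 ≡ 10.
  S = (7, 9, 10) ≠ 0, so r is not a codeword (an error is present).
Step 3: locate the error. For a single error e at position i, S_ℓ = v_i·e·α_i^ℓ, so α_err = S_1/S_0.
  S_0^{−1} = 7^{−1} = 8 (mod 11), so α_err = 9·8 = 72 ≡ 6 = α_5. Error position i = 5.
  Consistency check: S_2/S_1 = 10·5 = 50 ≡ 6 = α_err ✓ (single-error assumption holds).
Step 4: error magnitude e = S_0/v_5 = S_0·∏_{j≠5}(α_5 − α_j) = 7·2 = 14 ≡ 3 (mod 11).
Step 5: correct position 5: c_5 = r_5 − e = 6 − 3 ≡ 3 (mod 11). Hence c = [5, 4, 6, 8, 3].
  Check: interpolating c through the α_i gives m(x) = 10 + 8·x (degree < 2) with m(α_i) = c_i for every i, so c is indeed a codeword.


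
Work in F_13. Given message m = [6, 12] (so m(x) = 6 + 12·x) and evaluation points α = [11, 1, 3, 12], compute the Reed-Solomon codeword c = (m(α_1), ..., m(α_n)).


c = [8, 5, 3, 7]

Message polynomial: m(x) = 6 + 12·x (mod 13).
For each evaluation point α_i, compute m(α_i) mod 13:
  α_1 = 11: Horner steps 12 → 8, so m(11) = 8.
  α_2 = 1: Horner steps 12 → 5, so m(1) = 5.
  α_3 = 3: Horner steps 12 → 3, so m(3) = 3.
  α_4 = 12: Horner steps 12 → 7, so m(12) = 7.
Codeword c = [8, 5, 3, 7] ∈ F_13^4.


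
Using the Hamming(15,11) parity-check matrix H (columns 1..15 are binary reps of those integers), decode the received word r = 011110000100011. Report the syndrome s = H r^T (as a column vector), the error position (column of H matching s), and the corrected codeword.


s = (1, 0, 1, 1)^T, error position = 11, corrected codeword c = 011110000110011

Compute s = H r^T mod 2 one row at a time:
  s_1 = 0 + 0 + 1 + 0 + 0 + 0 + 1 + 1 = 3 ≡ 1 (mod 2).
  s_2 = 1 + 1 + 0 + 0 + 0 + 0 + 1 + 1 = 4 ≡ 0 (mod 2).
  s_3 = 1 + 1 + 0 + 0 + 1 + 0 + 1 + 1 = 5 ≡ 1 (mod 2).
  s_4 = 0 + 1 + 1 + 0 + 0 + 0 + 0 + 1 = 3 ≡ 1 (mod 2).
s = (1, 0, 1, 1)^T — this equals column 11 of H (binary 1011), so error is at position 11.
Correct: flip bit 11 of r = 011110000100011 to get c = 011110000110011.


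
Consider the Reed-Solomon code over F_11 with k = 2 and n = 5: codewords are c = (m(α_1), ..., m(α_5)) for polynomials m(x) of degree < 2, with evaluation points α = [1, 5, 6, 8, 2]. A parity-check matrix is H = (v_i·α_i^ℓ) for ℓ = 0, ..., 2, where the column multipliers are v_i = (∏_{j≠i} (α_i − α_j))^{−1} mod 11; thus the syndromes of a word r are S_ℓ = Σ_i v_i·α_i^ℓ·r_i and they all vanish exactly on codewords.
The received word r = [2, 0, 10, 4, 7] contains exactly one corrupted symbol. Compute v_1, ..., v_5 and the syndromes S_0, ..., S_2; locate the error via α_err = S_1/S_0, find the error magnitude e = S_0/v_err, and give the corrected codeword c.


S = (4, 2, 1), error at position 3, error magnitude e = 5, c = [2, 0, 5, 4, 7].

Step 1: column multipliers v_i = (∏_{j≠i}(α_i − α_j))^{−1} mod 11.
  i = 1 (α = 1): (1−5)(1−6)(1−8)(1−2) = (−4)·(−5)·(−7)·(−1) = 140 ≡ 8, so v_1 = 8^{−1} = 7 (mod 11).
  i = 2 (α = 5): (5−1)(5−6)(5−8)(5−2) = 4·(−1)·(−3)·3 = 36 ≡ 3, so v_2 = 3^{−1} = 4 (mod 11).
  i = 3 (α = 6): (6−1)(6−5)(6−8)(6−2) = 5·1·(−2)·4 = −40 ≡ 4, so v_3 = 4^{−1} = 3 (mod 11).
  i = 4 (α = 8): (8−1)(8−5)(8−6)(8−2) = 7·3·2·6 = 252 ≡ 10, so v_4 = 10^{−1} = 10 (mod 11).
  i = 5 (α = 2): (2−1)(2−5)(2−6)(2−8) = 1·(−3)·(−4)·(−6) = −72 ≡ 5, so v_5 = 5^{−1} = 9 (mod 11).
  v = [7, 4, 3, 10, 9].
Step 2: syndromes of r = [2, 0, 10, 4, 7] (all sums mod 11).
  S_0 = Σ v_i r_i = 7·2 + 4·0 + 3·10 + 10·4 + 9·7 = 147 ≡ 4.
  S_1 = Σ v_i α_i r_i = 7·1·2 + 4·5·0 + 3·6·10 + 10·8·4 + 9·2·7 = 640 ≡ 2.
  α_i^2 mod 11 = [1, 3, 3, 9, 4].
  S_2 = Σ v_i α_i^2 r_i = 7·1·2 + 4·3·0 + 3·3·10 + 10·9·4 + 9·4·7 = 716 ≡ 1.
  S = (4, 2, 1) ≠ 0, so r is not a codeword (an error is present).
Step 3: locate the error. For a single error e at position i, S_ℓ = v_i·e·α_i^ℓ, so α_err = S_1/S_0.
  S_0^{−1} = 4^{−1} = 3 (mod 11), so α_err = 2·3 = 6 ≡ 6 = α_3. Error position i = 3.
  Consistency check: S_2/S_1 = 1·6 = 6 ≡ 6 = α_err ✓ (single-error assumption holds).
Step 4: error magnitude e = S_0/v_3 = S_0·∏_{j≠3}(α_3 − α_j) = 4·4 = 16 ≡ 5 (mod 11).
Step 5: correct position 3: c_3 = r_3 − e = 10 − 5 ≡ 5 (mod 11). Hence c = [2, 0, 5, 4, 7].
  Check: interpolating c through the α_i gives m(x) = 8 + 5·x (degree < 2) with m(α_i) = c_i for every i, so c is indeed a codeword.


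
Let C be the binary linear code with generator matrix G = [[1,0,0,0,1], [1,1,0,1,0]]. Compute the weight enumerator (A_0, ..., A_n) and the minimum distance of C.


Weight distribution: A_0 = 1, A_2 = 1, A_3 = 2. Minimum distance d = 2.

Enumerate all 2^2 = 4 messages m ∈ F_2^2.
For each, compute codeword c = mG in F_2^5, then tally its weight.
  m = 00 → c = 00000, weight = 0.
  m = 10 → c = 10001, weight = 2.
  m = 01 → c = 11010, weight = 3.
  m = 11 → c = 01011, weight = 3.
Tally weights:
  weight 0: 1 codewords.
  weight 2: 1 codewords.
  weight 3: 2 codewords.
Minimum distance d = smallest w > 0 with A_w > 0 = 2.
Sanity: Σ A_w = 4 = 2^2 = 4 ✓.


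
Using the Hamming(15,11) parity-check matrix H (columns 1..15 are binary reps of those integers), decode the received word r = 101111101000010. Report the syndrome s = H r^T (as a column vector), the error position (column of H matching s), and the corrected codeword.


s = (0, 1, 0, 1)^T, error position = 5, corrected codeword c = 101101101000010

Compute s = H r^T mod 2 one row at a time:
  s_1 = 0 + 1 + 0 + 0 + 0 + 0 + 1 + 0 = 2 ≡ 0 (mod 2).
  s_2 = 1 + 1 + 1 + 1 + 0 + 0 + 1 + 0 = 5 ≡ 1 (mod 2).
  s_3 = 0 + 1 + 1 + 1 + 0 + 0 + 1 + 0 = 4 ≡ 0 (mod 2).
  s_4 = 1 + 1 + 1 + 1 + 1 + 0 + 0 + 0 = 5 ≡ 1 (mod 2).
s = (0, 1, 0, 1)^T — this equals column 5 of H (binary 0101), so error is at position 5.
Correct: flip bit 5 of r = 101111101000010 to get c = 101101101000010.


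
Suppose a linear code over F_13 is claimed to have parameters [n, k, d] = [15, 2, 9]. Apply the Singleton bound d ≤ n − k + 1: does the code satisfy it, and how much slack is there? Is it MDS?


Singleton RHS = n − k + 1 = 14, slack = 5, bound satisfied, not MDS.

Singleton bound: d ≤ n − k + 1.
Here n = 15, k = 2, so n − k + 1 = 14.
Given d = 9, check d ≤ 14: YES.
Slack = (n − k + 1) − d = 5.
The code is NOT MDS (slack = 5 > 0).
Description: the claimed parameters are [15, 2, 9]_13; such a code would be non-MDS.


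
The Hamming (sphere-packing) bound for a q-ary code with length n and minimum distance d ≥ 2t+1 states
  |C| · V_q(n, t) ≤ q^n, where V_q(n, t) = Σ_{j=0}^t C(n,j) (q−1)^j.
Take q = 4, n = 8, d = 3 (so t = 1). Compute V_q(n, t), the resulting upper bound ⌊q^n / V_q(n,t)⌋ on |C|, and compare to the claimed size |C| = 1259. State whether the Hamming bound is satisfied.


V_q(n, t) = 25, q^n = 65536, Hamming bound = 2621, |C| = 1259 ≤ bound (satisfied).

Step 1: Compute V_q(n, t) = Σ_{j=0}^1 C(n, j) (q−1)^j.
  j = 0: C(8,0)·(3)^0 = 1·1 = 1.
  j = 1: C(8,1)·(3)^1 = 8·3 = 24.
  V_q(n, t) = 1 + 24 = 25.
Step 2: q^n = 4^8 = 65536.
Step 3: Hamming bound ⌊q^n / V_q(n,t)⌋ = ⌊65536/25⌋ = 2621.
Step 4: Compare |C| = 1259 to 2621: satisfied.
The claimed |C| lies below the Hamming bound.


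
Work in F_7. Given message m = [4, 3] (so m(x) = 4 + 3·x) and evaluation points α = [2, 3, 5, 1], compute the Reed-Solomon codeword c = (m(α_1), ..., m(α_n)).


c = [3, 6, 5, 0]

Message polynomial: m(x) = 4 + 3·x (mod 7).
For each evaluation point α_i, compute m(α_i) mod 7:
  α_1 = 2: Horner steps 3 → 3, so m(2) = 3.
  α_2 = 3: Horner steps 3 → 6, so m(3) = 6.
  α_3 = 5: Horner steps 3 → 5, so m(5) = 5.
  α_4 = 1: Horner steps 3 → 0, so m(1) = 0.
Codeword c = [3, 6, 5, 0] ∈ F_7^4.


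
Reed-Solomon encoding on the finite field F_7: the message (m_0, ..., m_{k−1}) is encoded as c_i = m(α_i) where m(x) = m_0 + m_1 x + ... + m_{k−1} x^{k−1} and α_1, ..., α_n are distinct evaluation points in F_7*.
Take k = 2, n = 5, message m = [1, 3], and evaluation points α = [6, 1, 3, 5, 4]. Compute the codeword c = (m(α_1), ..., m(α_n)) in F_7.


c = [5, 4, 3, 2, 6]

Message polynomial: m(x) = 1 + 3·x (mod 7).
For each evaluation point α_i, compute m(α_i) mod 7:
  α_1 = 6: Horner steps 3 → 5, so m(6) = 5.
  α_2 = 1: Horner steps 3 → 4, so m(1) = 4.
  α_3 = 3: Horner steps 3 → 3, so m(3) = 3.
  α_4 = 5: Horner steps 3 → 2, so m(5) = 2.
  α_5 = 4: Horner steps 3 → 6, so m(4) = 6.
Codeword c = [5, 4, 3, 2, 6] ∈ F_7^5.


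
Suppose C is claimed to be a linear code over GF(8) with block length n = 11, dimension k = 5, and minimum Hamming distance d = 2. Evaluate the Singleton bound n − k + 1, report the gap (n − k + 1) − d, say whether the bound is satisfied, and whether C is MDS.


Singleton RHS = n − k + 1 = 7, slack = 5, bound satisfied, not MDS.

Singleton bound: d ≤ n − k + 1.
Here n = 11, k = 5, so n − k + 1 = 7.
Given d = 2, check d ≤ 7: YES.
Slack = (n − k + 1) − d = 5.
The code is NOT MDS (slack = 5 > 0).
Description: the claimed parameters are [11, 5, 2]_8; such a code would be non-MDS.


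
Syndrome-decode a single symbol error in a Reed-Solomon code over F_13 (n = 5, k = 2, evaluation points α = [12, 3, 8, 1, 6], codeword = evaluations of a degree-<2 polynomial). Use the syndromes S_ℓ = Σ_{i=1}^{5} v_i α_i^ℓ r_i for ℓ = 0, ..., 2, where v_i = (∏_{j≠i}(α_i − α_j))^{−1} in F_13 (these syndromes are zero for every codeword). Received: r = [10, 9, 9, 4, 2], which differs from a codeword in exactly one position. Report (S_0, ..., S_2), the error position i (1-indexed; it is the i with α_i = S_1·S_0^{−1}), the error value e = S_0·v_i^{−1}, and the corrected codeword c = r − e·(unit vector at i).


S = (8, 11, 7), error at position 2, error magnitude e = 11, c = [10, 11, 9, 4, 2].

Step 1: column multipliers v_i = (∏_{j≠i}(α_i − α_j))^{−1} mod 13.
  i = 1 (α = 12): (12−3)(12−8)(12−1)(12−6) = 9·4·11·6 = 2376 ≡ 10, so v_1 = 10^{−1} = 4 (mod 13).
  i = 2 (α = 3): (3−12)(3−8)(3−1)(3−6) = (−9)·(−5)·2·(−3) = −270 ≡ 3, so v_2 = 3^{−1} = 9 (mod 13).
  i = 3 (α = 8): (8−12)(8−3)(8−1)(8−6) = (−4)·5·7·2 = −280 ≡ 6, so v_3 = 6^{−1} = 11 (mod 13).
  i = 4 (α = 1): (1−12)(1−3)(1−8)(1−6) = (−11)·(−2)·(−7)·(−5) = 770 ≡ 3, so v_4 = 3^{−1} = 9 (mod 13).
  i = 5 (α = 6): (6−12)(6−3)(6−8)(6−1) = (−6)·3·(−2)·5 = 180 ≡ 11, so v_5 = 11^{−1} = 6 (mod 13).
  v = [4, 9, 11, 9, 6].
Step 2: syndromes of r = [10, 9, 9, 4, 2] (all sums mod 13).
  S_0 = Σ v_i r_i = 4·10 + 9·9 + 11·9 + 9·4 + 6·2 = 268 ≡ 8.
  S_1 = Σ v_i α_i r_i = 4·12·10 + 9·3·9 + 11·8·9 + 9·1·4 + 6·6·2 = 1623 ≡ 11.
  α_i^2 mod 13 = [1, 9, 12, 1, 10].
  S_2 = Σ v_i α_i^2 r_i = 4·1·10 + 9·9·9 + 11·12·9 + 9·1·4 + 6·10·2 = 2113 ≡ 7.
  S = (8, 11, 7) ≠ 0, so r is not a codeword (an error is present).
Step 3: locate the error. For a single error e at position i, S_ℓ = v_i·e·α_i^ℓ, so α_err = S_1/S_0.
  S_0^{−1} = 8^{−1} = 5 (mod 13), so α_err = 11·5 = 55 ≡ 3 = α_2. Error position i = 2.
  Consistency check: S_2/S_1 = 7·6 = 42 ≡ 3 = α_err ✓ (single-error assumption holds).
Step 4: error magnitude e = S_0/v_2 = S_0·∏_{j≠2}(α_2 − α_j) = 8·3 = 24 ≡ 11 (mod 13).
Step 5: correct position 2: c_2 = r_2 − e = 9 − 11 ≡ 11 (mod 13). Hence c = [10, 11, 9, 4, 2].
  Check: interpolating c through the α_i gives m(x) = 7 + 10·x (degree < 2) with m(α_i) = c_i for every i, so c is indeed a codeword.


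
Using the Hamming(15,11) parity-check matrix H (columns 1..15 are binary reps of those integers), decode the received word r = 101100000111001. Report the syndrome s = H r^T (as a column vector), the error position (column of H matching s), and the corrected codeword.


s = (0, 1, 0, 0)^T, error position = 4, corrected codeword c = 101000000111001

Compute s = H r^T mod 2 one row at a time:
  s_1 = 0 + 0 + 1 + 1 + 1 + 0 + 0 + 1 = 4 ≡ 0 (mod 2).
  s_2 = 1 + 0 + 0 + 0 + 1 + 0 + 0 + 1 = 3 ≡ 1 (mod 2).
  s_3 = 0 + 1 + 0 + 0 + 1 + 1 + 0 + 1 = 4 ≡ 0 (mod 2).
  s_4 = 1 + 1 + 0 + 0 + 0 + 1 + 0 + 1 = 4 ≡ 0 (mod 2).
s = (0, 1, 0, 0)^T — this equals column 4 of H (binary 0100), so error is at position 4.
Correct: flip bit 4 of r = 101100000111001 to get c = 101000000111001.


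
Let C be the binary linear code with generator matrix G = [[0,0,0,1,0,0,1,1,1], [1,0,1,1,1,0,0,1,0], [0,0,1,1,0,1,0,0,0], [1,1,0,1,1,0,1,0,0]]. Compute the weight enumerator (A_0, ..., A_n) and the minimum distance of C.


Weight distribution: A_0 = 1, A_3 = 2, A_4 = 4, A_5 = 6, A_6 = 2, A_8 = 1. Minimum distance d = 3.

Enumerate all 2^4 = 16 messages m ∈ F_2^4.
For each, compute codeword c = mG in F_2^9, then tally its weight.
  m = 0000 → c = 000000000, weight = 0.
  m = 1000 → c = 000100111, weight = 4.
  m = 0100 → c = 101110010, weight = 5.
  m = 1100 → c = 101010101, weight = 5.
  m = 0010 → c = 001101000, weight = 3.
  m = 1010 → c = 001001111, weight = 5.
  m = 0110 → c = 100011010, weight = 4.
  m = 1110 → c = 100111101, weight = 6.
  m = 0001 → c = 110110100, weight = 5.
  m = 1001 → c = 110010011, weight = 5.
  m = 0101 → c = 011000110, weight = 4.
  m = 1101 → c = 011100001, weight = 4.
  m = 0011 → c = 111011100, weight = 6.
  m = 1011 → c = 111111011, weight = 8.
  m = 0111 → c = 010101110, weight = 5.
  m = 1111 → c = 010001001, weight = 3.
Tally weights:
  weight 0: 1 codewords.
  weight 3: 2 codewords.
  weight 4: 4 codewords.
  weight 5: 6 codewords.
  weight 6: 2 codewords.
  weight 8: 1 codewords.
Minimum distance d = smallest w > 0 with A_w > 0 = 3.
Sanity: Σ A_w = 16 = 2^4 = 16 ✓.


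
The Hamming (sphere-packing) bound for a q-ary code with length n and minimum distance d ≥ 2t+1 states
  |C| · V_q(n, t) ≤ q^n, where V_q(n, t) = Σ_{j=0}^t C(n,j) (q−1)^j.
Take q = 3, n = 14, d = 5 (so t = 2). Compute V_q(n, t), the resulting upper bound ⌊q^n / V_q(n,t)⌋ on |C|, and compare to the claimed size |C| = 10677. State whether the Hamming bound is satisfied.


V_q(n, t) = 393, q^n = 4782969, Hamming bound = 12170, |C| = 10677 ≤ bound (satisfied).

Step 1: Compute V_q(n, t) = Σ_{j=0}^2 C(n, j) (q−1)^j.
  j = 0: C(14,0)·(2)^0 = 1·1 = 1.
  j = 1: C(14,1)·(2)^1 = 14·2 = 28.
  j = 2: C(14,2)·(2)^2 = 91·4 = 364.
  V_q(n, t) = 1 + 28 + 364 = 393.
Step 2: q^n = 3^14 = 4782969.
Step 3: Hamming bound ⌊q^n / V_q(n,t)⌋ = ⌊4782969/393⌋ = 12170.
Step 4: Compare |C| = 10677 to 12170: satisfied.
The claimed |C| lies below the Hamming bound.


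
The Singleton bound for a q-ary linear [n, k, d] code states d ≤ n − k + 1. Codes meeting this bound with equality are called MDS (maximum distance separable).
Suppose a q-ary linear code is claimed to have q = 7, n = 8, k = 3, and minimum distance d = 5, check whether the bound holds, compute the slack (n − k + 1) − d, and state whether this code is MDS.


Singleton RHS = n − k + 1 = 6, slack = 1, bound satisfied, not MDS.

Singleton bound: d ≤ n − k + 1.
Here n = 8, k = 3, so n − k + 1 = 6.
Given d = 5, check d ≤ 6: YES.
Slack = (n − k + 1) − d = 1.
The code is NOT MDS (slack = 1 > 0).
Description: the claimed parameters are [8, 3, 5]_7; such a code would be non-MDS.


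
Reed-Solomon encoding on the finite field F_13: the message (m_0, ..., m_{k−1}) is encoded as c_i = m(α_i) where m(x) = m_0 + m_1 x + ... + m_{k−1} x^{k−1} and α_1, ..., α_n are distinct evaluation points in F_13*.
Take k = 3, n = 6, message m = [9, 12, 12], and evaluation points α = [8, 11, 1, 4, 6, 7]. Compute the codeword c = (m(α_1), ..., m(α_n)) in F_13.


c = [2, 7, 7, 2, 6, 5]

Message polynomial: m(x) = 9 + 12·x + 12·x^2 (mod 13).
For each evaluation point α_i, compute m(α_i) mod 13:
  α_1 = 8: Horner steps 12 → 4 → 2, so m(8) = 2.
  α_2 = 11: Horner steps 12 → 1 → 7, so m(11) = 7.
  α_3 = 1: Horner steps 12 → 11 → 7, so m(1) = 7.
  α_4 = 4: Horner steps 12 → 8 → 2, so m(4) = 2.
  α_5 = 6: Horner steps 12 → 6 → 6, so m(6) = 6.
  α_6 = 7: Horner steps 12 → 5 → 5, so m(7) = 5.
Codeword c = [2, 7, 7, 2, 6, 5] ∈ F_13^6.


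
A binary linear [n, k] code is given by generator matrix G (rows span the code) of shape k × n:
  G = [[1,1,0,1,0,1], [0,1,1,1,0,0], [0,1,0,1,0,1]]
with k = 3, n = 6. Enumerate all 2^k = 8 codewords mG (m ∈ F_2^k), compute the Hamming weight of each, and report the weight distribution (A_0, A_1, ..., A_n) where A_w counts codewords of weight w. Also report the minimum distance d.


Weight distribution: A_0 = 1, A_1 = 1, A_2 = 1, A_3 = 3, A_4 = 2. Minimum distance d = 1.

Enumerate all 2^3 = 8 messages m ∈ F_2^3.
For each, compute codeword c = mG in F_2^6, then tally its weight.
  m = 000 → c = 000000, weight = 0.
  m = 100 → c = 110101, weight = 4.
  m = 010 → c = 011100, weight = 3.
  m = 110 → c = 101001, weight = 3.
  m = 001 → c = 010101, weight = 3.
  m = 101 → c = 100000, weight = 1.
  m = 011 → c = 001001, weight = 2.
  m = 111 → c = 111100, weight = 4.
Tally weights:
  weight 0: 1 codewords.
  weight 1: 1 codewords.
  weight 2: 1 codewords.
  weight 3: 3 codewords.
  weight 4: 2 codewords.
Minimum distance d = smallest w > 0 with A_w > 0 = 1.
Sanity: Σ A_w = 8 = 2^3 = 8 ✓.


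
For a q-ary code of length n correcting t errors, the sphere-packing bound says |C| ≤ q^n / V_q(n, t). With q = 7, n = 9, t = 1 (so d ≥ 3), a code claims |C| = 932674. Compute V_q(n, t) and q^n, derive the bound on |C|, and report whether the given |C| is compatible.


V_q(n, t) = 55, q^n = 40353607, Hamming bound = 733701, |C| = 932674 > bound (violated).

Step 1: Compute V_q(n, t) = Σ_{j=0}^1 C(n, j) (q−1)^j.
  j = 0: C(9,0)·(6)^0 = 1·1 = 1.
  j = 1: C(9,1)·(6)^1 = 9·6 = 54.
  V_q(n, t) = 1 + 54 = 55.
Step 2: q^n = 7^9 = 40353607.
Step 3: Hamming bound ⌊q^n / V_q(n,t)⌋ = ⌊40353607/55⌋ = 733701.
Step 4: Compare |C| = 932674 to 733701: violated.
The claimed |C| lies above the Hamming bound, so no 7-ary code of length 9 with d ≥ 3 can have 932674 codewords.


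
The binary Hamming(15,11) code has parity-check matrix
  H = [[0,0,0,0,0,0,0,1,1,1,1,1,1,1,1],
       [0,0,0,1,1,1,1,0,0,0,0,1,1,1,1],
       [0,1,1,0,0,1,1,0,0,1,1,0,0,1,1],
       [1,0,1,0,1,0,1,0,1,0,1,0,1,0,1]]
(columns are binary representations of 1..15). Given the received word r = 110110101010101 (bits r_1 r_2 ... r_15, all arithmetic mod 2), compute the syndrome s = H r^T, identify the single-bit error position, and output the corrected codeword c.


s = (0, 1, 0, 1)^T, error position = 5, corrected codeword c = 110100101010101

Compute s = H r^T mod 2 one row at a time:
  s_1 = 0 + 1 + 0 + 1 + 0 + 1 + 0 + 1 = 4 ≡ 0 (mod 2).
  s_2 = 1 + 1 + 0 + 1 + 0 + 1 + 0 + 1 = 5 ≡ 1 (mod 2).
  s_3 = 1 + 0 + 0 + 1 + 0 + 1 + 0 + 1 = 4 ≡ 0 (mod 2).
  s_4 = 1 + 0 + 1 + 1 + 1 + 1 + 1 + 1 = 7 ≡ 1 (mod 2).
s = (0, 1, 0, 1)^T — this equals column 5 of H (binary 0101), so error is at position 5.
Correct: flip bit 5 of r = 110110101010101 to get c = 110100101010101.


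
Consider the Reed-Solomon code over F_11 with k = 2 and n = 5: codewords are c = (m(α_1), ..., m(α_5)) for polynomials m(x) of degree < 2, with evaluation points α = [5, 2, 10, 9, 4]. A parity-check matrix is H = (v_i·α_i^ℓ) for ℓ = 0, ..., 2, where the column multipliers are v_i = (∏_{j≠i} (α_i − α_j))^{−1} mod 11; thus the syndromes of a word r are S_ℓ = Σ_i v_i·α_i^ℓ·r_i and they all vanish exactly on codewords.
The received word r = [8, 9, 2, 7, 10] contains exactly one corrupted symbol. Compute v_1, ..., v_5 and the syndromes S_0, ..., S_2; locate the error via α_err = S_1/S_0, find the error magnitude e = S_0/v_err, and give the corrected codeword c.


S = (5, 3, 4), error at position 1, error magnitude e = 3, c = [5, 9, 2, 7, 10].

Step 1: column multipliers v_i = (∏_{j≠i}(α_i − α_j))^{−1} mod 11.
  i = 1 (α = 5): (5−2)(5−10)(5−9)(5−4) = 3·(−5)·(−4)·1 = 60 ≡ 5, so v_1 = 5^{−1} = 9 (mod 11).
  i = 2 (α = 2): (2−5)(2−10)(2−9)(2−4) = (−3)·(−8)·(−7)·(−2) = 336 ≡ 6, so v_2 = 6^{−1} = 2 (mod 11).
  i = 3 (α = 10): (10−5)(10−2)(10−9)(10−4) = 5·8·1·6 = 240 ≡ 9, so v_3 = 9^{−1} = 5 (mod 11).
  i = 4 (α = 9): (9−5)(9−2)(9−10)(9−4) = 4·7·(−1)·5 = −140 ≡ 3, so v_4 = 3^{−1} = 4 (mod 11).
  i = 5 (α = 4): (4−5)(4−2)(4−10)(4−9) = (−1)·2·(−6)·(−5) = −60 ≡ 6, so v_5 = 6^{−1} = 2 (mod 11).
  v = [9, 2, 5, 4, 2].
Step 2: syndromes of r = [8, 9, 2, 7, 10] (all sums mod 11).
  S_0 = Σ v_i r_i = 9·8 + 2·9 + 5·2 + 4·7 + 2·10 = 148 ≡ 5.
  S_1 = Σ v_i α_i r_i = 9·5·8 + 2·2·9 + 5·10·2 + 4·9·7 + 2·4·10 = 828 ≡ 3.
  α_i^2 mod 11 = [3, 4, 1, 4, 5].
  S_2 = Σ v_i α_i^2 r_i = 9·3·8 + 2·4·9 + 5·1·2 + 4·4·7 + 2·5·10 = 510 ≡ 4.
  S = (5, 3, 4) ≠ 0, so r is not a codeword (an error is present).
Step 3: locate the error. For a single error e at position i, S_ℓ = v_i·e·α_i^ℓ, so α_err = S_1/S_0.
  S_0^{−1} = 5^{−1} = 9 (mod 11), so α_err = 3·9 = 27 ≡ 5 = α_1. Error position i = 1.
  Consistency check: S_2/S_1 = 4·4 = 16 ≡ 5 = α_err ✓ (single-error assumption holds).
Step 4: error magnitude e = S_0/v_1 = S_0·∏_{j≠1}(α_1 − α_j) = 5·5 = 25 ≡ 3 (mod 11).
Step 5: correct position 1: c_1 = r_1 − e = 8 − 3 ≡ 5 (mod 11). Hence c = [5, 9, 2, 7, 10].
  Check: interpolating c through the α_i gives m(x) = 8 + 6·x (degree < 2) with m(α_i) = c_i for every i, so c is indeed a codeword.


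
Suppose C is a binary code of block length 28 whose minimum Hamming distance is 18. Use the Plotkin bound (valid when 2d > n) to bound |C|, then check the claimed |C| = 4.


Plotkin bound M ≤ 4; given |C| = 4 ≤ bound (satisfied).

Check applicability: 2d = 36, n = 28.
2d − n = 8 > 0, so Plotkin applies.
Compute d/(2d−n) = 18/8 ≈ 2.2500.
⌊d/(2d−n)⌋ = 2.
Plotkin bound: M ≤ 2·2 = 4.
Given |C| = 4, check: satisfied.
This |C| is at the Plotkin bound.


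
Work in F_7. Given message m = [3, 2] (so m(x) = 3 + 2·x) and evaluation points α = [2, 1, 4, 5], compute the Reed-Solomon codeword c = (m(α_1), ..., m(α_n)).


c = [0, 5, 4, 6]

Message polynomial: m(x) = 3 + 2·x (mod 7).
For each evaluation point α_i, compute m(α_i) mod 7:
  α_1 = 2: Horner steps 2 → 0, so m(2) = 0.
  α_2 = 1: Horner steps 2 → 5, so m(1) = 5.
  α_3 = 4: Horner steps 2 → 4, so m(4) = 4.
  α_4 = 5: Horner steps 2 → 6, so m(5) = 6.
Codeword c = [0, 5, 4, 6] ∈ F_7^4.


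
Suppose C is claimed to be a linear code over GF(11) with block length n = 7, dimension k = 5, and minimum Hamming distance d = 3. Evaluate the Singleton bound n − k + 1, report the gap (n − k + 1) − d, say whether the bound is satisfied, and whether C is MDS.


Singleton RHS = n − k + 1 = 3, slack = 0, bound satisfied, MDS.

Singleton bound: d ≤ n − k + 1.
Here n = 7, k = 5, so n − k + 1 = 3.
Given d = 3, check d ≤ 3: YES.
Slack = (n − k + 1) − d = 0.
The code is MDS (slack = 0).
Description: the claimed parameters are [7, 5, 3]_11; such a code would be MDS (meets Singleton bound).


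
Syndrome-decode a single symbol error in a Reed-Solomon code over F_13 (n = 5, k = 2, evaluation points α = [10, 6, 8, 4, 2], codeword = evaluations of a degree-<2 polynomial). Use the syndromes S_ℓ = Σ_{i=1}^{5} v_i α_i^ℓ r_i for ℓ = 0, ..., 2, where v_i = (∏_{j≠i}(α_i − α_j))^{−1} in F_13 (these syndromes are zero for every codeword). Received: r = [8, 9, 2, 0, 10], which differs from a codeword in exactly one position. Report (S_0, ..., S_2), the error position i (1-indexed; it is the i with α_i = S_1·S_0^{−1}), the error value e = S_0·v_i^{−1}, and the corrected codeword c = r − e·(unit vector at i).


S = (11, 5, 7), error at position 4, error magnitude e = 10, c = [8, 9, 2, 3, 10].

Step 1: column multipliers v_i = (∏_{j≠i}(α_i − α_j))^{−1} mod 13.
  i = 1 (α = 10): (10−6)(10−8)(10−4)(10−2) = 4·2·6·8 = 384 ≡ 7, so v_1 = 7^{−1} = 2 (mod 13).
  i = 2 (α = 6): (6−10)(6−8)(6−4)(6−2) = (−4)·(−2)·2·4 = 64 ≡ 12, so v_2 = 12^{−1} = 12 (mod 13).
  i = 3 (α = 8): (8−10)(8−6)(8−4)(8−2) = (−2)·2·4·6 = −96 ≡ 8, so v_3 = 8^{−1} = 5 (mod 13).
  i = 4 (α = 4): (4−10)(4−6)(4−8)(4−2) = (−6)·(−2)·(−4)·2 = −96 ≡ 8, so v_4 = 8^{−1} = 5 (mod 13).
  i = 5 (α = 2): (2−10)(2−6)(2−8)(2−4) = (−8)·(−4)·(−6)·(−2) = 384 ≡ 7, so v_5 = 7^{−1} = 2 (mod 13).
  v = [2, 12, 5, 5, 2].
Step 2: syndromes of r = [8, 9, 2, 0, 10] (all sums mod 13).
  S_0 = Σ v_i r_i = 2·8 + 12·9 + 5·2 + 5·0 + 2·10 = 154 ≡ 11.
  S_1 = Σ v_i α_i r_i = 2·10·8 + 12·6·9 + 5·8·2 + 5·4·0 + 2·2·10 = 928 ≡ 5.
  α_i^2 mod 13 = [9, 10, 12, 3, 4].
  S_2 = Σ v_i α_i^2 r_i = 2·9·8 + 12·10·9 + 5·12·2 + 5·3·0 + 2·4·10 = 1424 ≡ 7.
  S = (11, 5, 7) ≠ 0, so r is not a codeword (an error is present).
Step 3: locate the error. For a single error e at position i, S_ℓ = v_i·e·α_i^ℓ, so α_err = S_1/S_0.
  S_0^{−1} = 11^{−1} = 6 (mod 13), so α_err = 5·6 = 30 ≡ 4 = α_4. Error position i = 4.
  Consistency check: S_2/S_1 = 7·8 = 56 ≡ 4 = α_err ✓ (single-error assumption holds).
Step 4: error magnitude e = S_0/v_4 = S_0·∏_{j≠4}(α_4 − α_j) = 11·8 = 88 ≡ 10 (mod 13).
Step 5: correct position 4: c_4 = r_4 − e = 0 − 10 ≡ 3 (mod 13). Hence c = [8, 9, 2, 3, 10].
  Check: interpolating c through the α_i gives m(x) = 4 + 3·x (degree < 2) with m(α_i) = c_i for every i, so c is indeed a codeword.


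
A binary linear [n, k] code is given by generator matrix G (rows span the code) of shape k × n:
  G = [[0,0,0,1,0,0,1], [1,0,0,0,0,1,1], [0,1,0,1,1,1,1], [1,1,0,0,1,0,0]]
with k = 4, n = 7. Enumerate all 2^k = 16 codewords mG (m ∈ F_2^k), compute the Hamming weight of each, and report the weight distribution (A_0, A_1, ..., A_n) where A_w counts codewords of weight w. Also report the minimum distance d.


Weight distribution: A_0 = 1, A_1 = 2, A_2 = 2, A_3 = 4, A_4 = 5, A_5 = 2. Minimum distance d = 1.

Enumerate all 2^4 = 16 messages m ∈ F_2^4.
For each, compute codeword c = mG in F_2^7, then tally its weight.
  m = 0000 → c = 0000000, weight = 0.
  m = 1000 → c = 0001001, weight = 2.
  m = 0100 → c = 1000011, weight = 3.
  m = 1100 → c = 1001010, weight = 3.
  m = 0010 → c = 0101111, weight = 5.
  m = 1010 → c = 0100110, weight = 3.
  m = 0110 → c = 1101100, weight = 4.
  m = 1110 → c = 1100101, weight = 4.
  m = 0001 → c = 1100100, weight = 3.
  m = 1001 → c = 1101101, weight = 5.
  m = 0101 → c = 0100111, weight = 4.
  m = 1101 → c = 0101110, weight = 4.
  m = 0011 → c = 1001011, weight = 4.
  m = 1011 → c = 1000010, weight = 2.
  m = 0111 → c = 0001000, weight = 1.
  m = 1111 → c = 0000001, weight = 1.
Tally weights:
  weight 0: 1 codewords.
  weight 1: 2 codewords.
  weight 2: 2 codewords.
  weight 3: 4 codewords.
  weight 4: 5 codewords.
  weight 5: 2 codewords.
Minimum distance d = smallest w > 0 with A_w > 0 = 1.
Sanity: Σ A_w = 16 = 2^4 = 16 ✓.


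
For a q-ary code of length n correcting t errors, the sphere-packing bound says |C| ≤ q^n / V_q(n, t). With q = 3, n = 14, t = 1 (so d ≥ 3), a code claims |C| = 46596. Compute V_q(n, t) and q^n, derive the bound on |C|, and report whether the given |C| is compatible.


V_q(n, t) = 29, q^n = 4782969, Hamming bound = 164929, |C| = 46596 ≤ bound (satisfied).

Step 1: Compute V_q(n, t) = Σ_{j=0}^1 C(n, j) (q−1)^j.
  j = 0: C(14,0)·(2)^0 = 1·1 = 1.
  j = 1: C(14,1)·(2)^1 = 14·2 = 28.
  V_q(n, t) = 1 + 28 = 29.
Step 2: q^n = 3^14 = 4782969.
Step 3: Hamming bound ⌊q^n / V_q(n,t)⌋ = ⌊4782969/29⌋ = 164929.
Step 4: Compare |C| = 46596 to 164929: satisfied.
The claimed |C| lies below the Hamming bound.


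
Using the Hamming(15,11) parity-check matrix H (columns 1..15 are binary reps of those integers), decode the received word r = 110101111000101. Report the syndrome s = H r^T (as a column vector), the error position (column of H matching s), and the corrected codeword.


s = (0, 1, 0, 1)^T, error position = 5, corrected codeword c = 110111111000101

Compute s = H r^T mod 2 one row at a time:
  s_1 = 1 + 1 + 0 + 0 + 0 + 1 + 0 + 1 = 4 ≡ 0 (mod 2).
  s_2 = 1 + 0 + 1 + 1 + 0 + 1 + 0 + 1 = 5 ≡ 1 (mod 2).
  s_3 = 1 + 0 + 1 + 1 + 0 + 0 + 0 + 1 = 4 ≡ 0 (mod 2).
  s_4 = 1 + 0 + 0 + 1 + 1 + 0 + 1 + 1 = 5 ≡ 1 (mod 2).
s = (0, 1, 0, 1)^T — this equals column 5 of H (binary 0101), so error is at position 5.
Correct: flip bit 5 of r = 110101111000101 to get c = 110111111000101.


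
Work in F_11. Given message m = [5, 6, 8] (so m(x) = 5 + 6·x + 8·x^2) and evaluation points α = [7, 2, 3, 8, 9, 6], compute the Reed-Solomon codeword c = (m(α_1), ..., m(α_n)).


c = [10, 5, 7, 4, 3, 10]

Message polynomial: m(x) = 5 + 6·x + 8·x^2 (mod 11).
For each evaluation point α_i, compute m(α_i) mod 11:
  α_1 = 7: Horner steps 8 → 7 → 10, so m(7) = 10.
  α_2 = 2: Horner steps 8 → 0 → 5, so m(2) = 5.
  α_3 = 3: Horner steps 8 → 8 → 7, so m(3) = 7.
  α_4 = 8: Horner steps 8 → 4 → 4, so m(8) = 4.
  α_5 = 9: Horner steps 8 → 1 → 3, so m(9) = 3.
  α_6 = 6: Horner steps 8 → 10 → 10, so m(6) = 10.
Codeword c = [10, 5, 7, 4, 3, 10] ∈ F_11^6.


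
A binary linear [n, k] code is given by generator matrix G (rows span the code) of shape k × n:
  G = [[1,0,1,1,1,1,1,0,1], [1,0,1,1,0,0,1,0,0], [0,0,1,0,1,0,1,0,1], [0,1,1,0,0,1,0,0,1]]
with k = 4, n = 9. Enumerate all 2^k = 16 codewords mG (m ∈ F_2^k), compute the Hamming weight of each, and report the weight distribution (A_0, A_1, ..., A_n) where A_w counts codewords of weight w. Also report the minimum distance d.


Weight distribution: A_0 = 1, A_3 = 5, A_4 = 5, A_5 = 2, A_6 = 2, A_7 = 1. Minimum distance d = 3.

Enumerate all 2^4 = 16 messages m ∈ F_2^4.
For each, compute codeword c = mG in F_2^9, then tally its weight.
  m = 0000 → c = 000000000, weight = 0.
  m = 1000 → c = 101111101, weight = 7.
  m = 0100 → c = 101100100, weight = 4.
  m = 1100 → c = 000011001, weight = 3.
  m = 0010 → c = 001010101, weight = 4.
  m = 1010 → c = 100101000, weight = 3.
  m = 0110 → c = 100110001, weight = 4.
  m = 1110 → c = 001001100, weight = 3.
  m = 0001 → c = 011001001, weight = 4.
  m = 1001 → c = 110110100, weight = 5.
  m = 0101 → c = 110101101, weight = 6.
  m = 1101 → c = 011010000, weight = 3.
  m = 0011 → c = 010011100, weight = 4.
  m = 1011 → c = 111100001, weight = 5.
  m = 0111 → c = 111111000, weight = 6.
  m = 1111 → c = 010000101, weight = 3.
Tally weights:
  weight 0: 1 codewords.
  weight 3: 5 codewords.
  weight 4: 5 codewords.
  weight 5: 2 codewords.
  weight 6: 2 codewords.
  weight 7: 1 codewords.
Minimum distance d = smallest w > 0 with A_w > 0 = 3.
Sanity: Σ A_w = 16 = 2^4 = 16 ✓.
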